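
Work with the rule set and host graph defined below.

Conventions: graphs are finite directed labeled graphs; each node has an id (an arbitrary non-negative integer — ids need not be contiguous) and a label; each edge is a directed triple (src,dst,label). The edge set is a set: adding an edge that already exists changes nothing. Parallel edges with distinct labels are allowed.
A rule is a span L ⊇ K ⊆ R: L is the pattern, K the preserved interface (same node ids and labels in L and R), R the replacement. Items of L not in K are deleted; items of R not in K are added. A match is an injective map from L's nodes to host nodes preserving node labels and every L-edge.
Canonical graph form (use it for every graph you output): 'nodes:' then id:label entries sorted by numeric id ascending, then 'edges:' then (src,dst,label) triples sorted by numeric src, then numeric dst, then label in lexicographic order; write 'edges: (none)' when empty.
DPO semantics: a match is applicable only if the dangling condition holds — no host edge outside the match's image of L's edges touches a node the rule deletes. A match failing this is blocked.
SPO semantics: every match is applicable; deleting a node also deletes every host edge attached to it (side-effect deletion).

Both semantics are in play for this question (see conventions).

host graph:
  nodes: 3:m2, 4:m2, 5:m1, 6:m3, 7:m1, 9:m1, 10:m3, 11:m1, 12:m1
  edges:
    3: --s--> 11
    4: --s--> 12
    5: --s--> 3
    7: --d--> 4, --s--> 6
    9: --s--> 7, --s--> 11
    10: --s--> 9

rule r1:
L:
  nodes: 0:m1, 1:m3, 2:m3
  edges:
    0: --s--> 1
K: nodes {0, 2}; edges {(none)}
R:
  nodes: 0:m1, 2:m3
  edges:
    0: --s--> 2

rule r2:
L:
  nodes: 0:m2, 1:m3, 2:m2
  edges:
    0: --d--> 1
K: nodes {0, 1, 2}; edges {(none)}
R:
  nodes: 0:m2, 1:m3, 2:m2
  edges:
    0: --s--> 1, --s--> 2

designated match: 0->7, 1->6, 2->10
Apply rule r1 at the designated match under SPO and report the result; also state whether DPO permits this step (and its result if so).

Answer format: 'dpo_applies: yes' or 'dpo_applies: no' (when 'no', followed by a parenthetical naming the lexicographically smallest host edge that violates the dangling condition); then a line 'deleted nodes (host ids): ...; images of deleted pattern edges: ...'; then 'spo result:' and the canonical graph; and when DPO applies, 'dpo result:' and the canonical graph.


dpo_applies: yes
deleted nodes (host ids): 6; images of deleted pattern edges: (7,6,s)
spo result:
nodes: 3:m2, 4:m2, 5:m1, 7:m1, 9:m1, 10:m3, 11:m1, 12:m1
edges: (3,11,s); (4,12,s); (5,3,s); (7,4,d); (7,10,s); (9,7,s); (9,11,s); (10,9,s)
dpo result:
nodes: 3:m2, 4:m2, 5:m1, 7:m1, 9:m1, 10:m3, 11:m1, 12:m1
edges: (3,11,s); (4,12,s); (5,3,s); (7,4,d); (7,10,s); (9,7,s); (9,11,s); (10,9,s)


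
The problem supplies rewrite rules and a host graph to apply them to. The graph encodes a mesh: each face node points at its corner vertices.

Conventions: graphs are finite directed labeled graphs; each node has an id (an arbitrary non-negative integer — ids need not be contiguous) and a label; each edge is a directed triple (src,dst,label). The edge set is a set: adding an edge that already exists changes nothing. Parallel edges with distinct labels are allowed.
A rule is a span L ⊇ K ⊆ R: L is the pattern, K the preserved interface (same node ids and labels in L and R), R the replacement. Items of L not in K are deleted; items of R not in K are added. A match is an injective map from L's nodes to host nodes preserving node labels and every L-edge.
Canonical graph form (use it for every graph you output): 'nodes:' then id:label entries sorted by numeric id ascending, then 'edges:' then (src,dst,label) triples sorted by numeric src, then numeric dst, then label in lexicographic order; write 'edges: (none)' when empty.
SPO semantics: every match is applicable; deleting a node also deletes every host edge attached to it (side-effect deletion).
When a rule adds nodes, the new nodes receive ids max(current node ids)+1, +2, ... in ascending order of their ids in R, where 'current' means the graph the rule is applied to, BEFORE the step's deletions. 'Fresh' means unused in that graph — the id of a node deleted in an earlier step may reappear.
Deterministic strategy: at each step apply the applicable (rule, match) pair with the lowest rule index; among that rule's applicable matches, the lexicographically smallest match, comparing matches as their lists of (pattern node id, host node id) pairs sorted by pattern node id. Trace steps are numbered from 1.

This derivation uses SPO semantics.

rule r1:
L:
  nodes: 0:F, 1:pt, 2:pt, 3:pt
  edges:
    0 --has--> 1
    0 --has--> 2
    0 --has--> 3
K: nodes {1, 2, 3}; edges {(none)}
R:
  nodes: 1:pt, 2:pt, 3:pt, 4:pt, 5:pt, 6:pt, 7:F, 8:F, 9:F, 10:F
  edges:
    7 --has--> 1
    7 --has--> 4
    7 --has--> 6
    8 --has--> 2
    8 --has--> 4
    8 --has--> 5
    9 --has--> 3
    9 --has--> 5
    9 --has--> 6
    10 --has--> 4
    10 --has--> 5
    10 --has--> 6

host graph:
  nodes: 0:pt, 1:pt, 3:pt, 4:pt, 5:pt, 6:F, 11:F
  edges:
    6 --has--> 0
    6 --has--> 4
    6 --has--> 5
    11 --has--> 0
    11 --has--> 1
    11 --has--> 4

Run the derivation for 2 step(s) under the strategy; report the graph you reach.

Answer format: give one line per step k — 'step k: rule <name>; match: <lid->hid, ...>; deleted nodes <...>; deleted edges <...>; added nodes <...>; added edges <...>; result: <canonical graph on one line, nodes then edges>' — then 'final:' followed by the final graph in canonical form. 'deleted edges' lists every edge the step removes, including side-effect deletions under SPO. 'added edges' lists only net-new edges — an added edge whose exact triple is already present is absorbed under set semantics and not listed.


step 1: rule r1; match: 0->6, 1->0, 2->4, 3->5; deleted nodes 6; deleted edges (6,0,has); (6,4,has); (6,5,has); added nodes 12, 13, 14, 15, 16, 17, 18; added edges (15,0,has); (15,12,has); (15,14,has); (16,4,has); (16,12,has); (16,13,has); (17,5,has); (17,13,has); (17,14,has); (18,12,has); (18,13,has); (18,14,has); result: nodes: 0:pt, 1:pt, 3:pt, 4:pt, 5:pt, 11:F, 12:pt, 13:pt, 14:pt, 15:F, 16:F, 17:F, 18:F edges: (11,0,has); (11,1,has); (11,4,has); (15,0,has); (15,12,has); (15,14,has); (16,4,has); (16,12,has); (16,13,has); (17,5,has); (17,13,has); (17,14,has); (18,12,has); (18,13,has); (18,14,has)
step 2: rule r1; match: 0->11, 1->0, 2->1, 3->4; deleted nodes 11; deleted edges (11,0,has); (11,1,has); (11,4,has); added nodes 19, 20, 21, 22, 23, 24, 25; added edges (22,0,has); (22,19,has); (22,21,has); (23,1,has); (23,19,has); (23,20,has); (24,4,has); (24,20,has); (24,21,has); (25,19,has); (25,20,has); (25,21,has); result: nodes: 0:pt, 1:pt, 3:pt, 4:pt, 5:pt, 12:pt, 13:pt, 14:pt, 15:F, 16:F, 17:F, 18:F, 19:pt, 20:pt, 21:pt, 22:F, 23:F, 24:F, 25:F edges: (15,0,has); (15,12,has); (15,14,has); (16,4,has); (16,12,has); (16,13,has); (17,5,has); (17,13,has); (17,14,has); (18,12,has); (18,13,has); (18,14,has); (22,0,has); (22,19,has); (22,21,has); (23,1,has); (23,19,has); (23,20,has); (24,4,has); (24,20,has); (24,21,has); (25,19,has); (25,20,has); (25,21,has)
final:
nodes: 0:pt, 1:pt, 3:pt, 4:pt, 5:pt, 12:pt, 13:pt, 14:pt, 15:F, 16:F, 17:F, 18:F, 19:pt, 20:pt, 21:pt, 22:F, 23:F, 24:F, 25:F
edges: (15,0,has); (15,12,has); (15,14,has); (16,4,has); (16,12,has); (16,13,has); (17,5,has); (17,13,has); (17,14,has); (18,12,has); (18,13,has); (18,14,has); (22,0,has); (22,19,has); (22,21,has); (23,1,has); (23,19,has); (23,20,has); (24,4,has); (24,20,has); (24,21,has); (25,19,has); (25,20,has); (25,21,has)


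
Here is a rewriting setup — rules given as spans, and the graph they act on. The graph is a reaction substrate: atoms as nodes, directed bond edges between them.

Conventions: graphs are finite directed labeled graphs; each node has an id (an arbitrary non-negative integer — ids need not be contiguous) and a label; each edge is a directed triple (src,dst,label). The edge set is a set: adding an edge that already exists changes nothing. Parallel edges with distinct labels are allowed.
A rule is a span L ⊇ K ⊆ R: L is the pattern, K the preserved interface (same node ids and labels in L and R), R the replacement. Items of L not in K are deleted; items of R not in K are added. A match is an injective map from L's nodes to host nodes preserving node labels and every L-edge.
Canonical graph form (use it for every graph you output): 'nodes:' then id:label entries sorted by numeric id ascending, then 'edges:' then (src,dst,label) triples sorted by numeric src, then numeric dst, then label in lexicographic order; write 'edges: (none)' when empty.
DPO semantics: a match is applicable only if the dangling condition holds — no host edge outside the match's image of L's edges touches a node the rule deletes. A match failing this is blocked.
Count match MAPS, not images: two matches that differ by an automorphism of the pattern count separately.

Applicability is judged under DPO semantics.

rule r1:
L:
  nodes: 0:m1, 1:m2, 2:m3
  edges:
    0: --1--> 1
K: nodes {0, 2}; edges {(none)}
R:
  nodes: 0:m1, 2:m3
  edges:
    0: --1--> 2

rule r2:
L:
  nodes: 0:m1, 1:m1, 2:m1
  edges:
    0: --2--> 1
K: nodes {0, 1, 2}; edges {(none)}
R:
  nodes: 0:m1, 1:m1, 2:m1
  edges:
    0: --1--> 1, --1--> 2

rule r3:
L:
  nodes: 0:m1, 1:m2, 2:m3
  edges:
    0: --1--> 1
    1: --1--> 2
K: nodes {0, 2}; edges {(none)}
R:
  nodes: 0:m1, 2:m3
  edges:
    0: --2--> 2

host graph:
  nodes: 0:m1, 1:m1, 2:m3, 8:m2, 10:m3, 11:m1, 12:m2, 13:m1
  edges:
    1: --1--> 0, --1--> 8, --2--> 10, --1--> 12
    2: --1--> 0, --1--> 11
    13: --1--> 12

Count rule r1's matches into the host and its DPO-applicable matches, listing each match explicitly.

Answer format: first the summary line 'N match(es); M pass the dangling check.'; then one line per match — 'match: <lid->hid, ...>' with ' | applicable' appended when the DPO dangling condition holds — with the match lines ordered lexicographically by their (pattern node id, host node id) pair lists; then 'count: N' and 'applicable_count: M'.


6 match(es); 2 pass the dangling check.
match: 0->1, 1->8, 2->2 | applicable
match: 0->1, 1->8, 2->10 | applicable
match: 0->1, 1->12, 2->2
match: 0->1, 1->12, 2->10
match: 0->13, 1->12, 2->2
match: 0->13, 1->12, 2->10
count: 6
applicable_count: 2


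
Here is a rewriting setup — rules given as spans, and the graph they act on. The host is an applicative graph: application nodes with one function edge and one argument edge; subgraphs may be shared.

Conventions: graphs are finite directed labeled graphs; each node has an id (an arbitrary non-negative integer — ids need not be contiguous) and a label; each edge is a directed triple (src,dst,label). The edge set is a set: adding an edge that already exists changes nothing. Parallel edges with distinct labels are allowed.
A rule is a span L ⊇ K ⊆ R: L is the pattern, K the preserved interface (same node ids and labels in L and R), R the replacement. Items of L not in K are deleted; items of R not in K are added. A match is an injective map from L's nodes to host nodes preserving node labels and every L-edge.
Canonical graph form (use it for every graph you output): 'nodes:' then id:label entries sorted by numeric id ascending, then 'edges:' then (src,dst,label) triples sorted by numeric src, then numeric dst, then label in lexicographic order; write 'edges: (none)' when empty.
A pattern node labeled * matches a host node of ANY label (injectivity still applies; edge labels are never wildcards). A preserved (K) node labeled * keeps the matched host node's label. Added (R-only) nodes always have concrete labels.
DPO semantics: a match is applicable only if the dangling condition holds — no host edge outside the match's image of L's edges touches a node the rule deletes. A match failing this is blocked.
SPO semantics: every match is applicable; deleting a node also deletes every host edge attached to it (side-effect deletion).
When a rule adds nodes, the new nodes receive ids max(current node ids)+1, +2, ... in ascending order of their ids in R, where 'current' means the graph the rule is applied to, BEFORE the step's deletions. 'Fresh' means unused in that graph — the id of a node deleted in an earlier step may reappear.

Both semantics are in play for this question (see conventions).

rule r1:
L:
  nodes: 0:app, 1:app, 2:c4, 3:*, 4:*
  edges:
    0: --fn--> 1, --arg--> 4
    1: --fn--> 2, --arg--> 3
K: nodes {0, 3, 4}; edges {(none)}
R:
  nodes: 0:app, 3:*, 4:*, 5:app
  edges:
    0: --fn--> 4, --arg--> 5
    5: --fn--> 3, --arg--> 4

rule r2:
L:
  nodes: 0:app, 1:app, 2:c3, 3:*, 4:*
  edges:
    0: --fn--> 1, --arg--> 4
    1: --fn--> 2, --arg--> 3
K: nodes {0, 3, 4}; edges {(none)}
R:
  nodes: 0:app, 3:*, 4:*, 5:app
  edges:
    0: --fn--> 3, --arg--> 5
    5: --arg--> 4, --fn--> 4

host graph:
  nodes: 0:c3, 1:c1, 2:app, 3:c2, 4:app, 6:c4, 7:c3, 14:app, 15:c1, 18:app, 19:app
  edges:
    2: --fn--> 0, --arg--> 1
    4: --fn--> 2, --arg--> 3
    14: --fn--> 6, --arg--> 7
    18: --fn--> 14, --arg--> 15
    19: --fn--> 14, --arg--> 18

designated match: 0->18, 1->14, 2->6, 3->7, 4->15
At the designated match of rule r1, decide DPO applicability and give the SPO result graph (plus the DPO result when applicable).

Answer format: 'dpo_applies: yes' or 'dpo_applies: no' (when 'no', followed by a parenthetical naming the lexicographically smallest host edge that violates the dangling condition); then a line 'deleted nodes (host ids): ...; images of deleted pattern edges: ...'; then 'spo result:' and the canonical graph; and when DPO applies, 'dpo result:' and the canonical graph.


dpo_applies: no
(the rule deletes node 14, which keeps host edge (19,14,fn) outside the match image — the dangling condition fails, DPO blocks; SPO proceeds and side-deletes such edges)
deleted nodes (host ids): 6, 14; images of deleted pattern edges: (14,6,fn); (14,7,arg); (18,14,fn); (18,15,arg)
spo result:
nodes: 0:c3, 1:c1, 2:app, 3:c2, 4:app, 7:c3, 15:c1, 18:app, 19:app, 20:app
edges: (2,0,fn); (2,1,arg); (4,2,fn); (4,3,arg); (18,15,fn); (18,20,arg); (19,18,arg); (20,7,fn); (20,15,arg)


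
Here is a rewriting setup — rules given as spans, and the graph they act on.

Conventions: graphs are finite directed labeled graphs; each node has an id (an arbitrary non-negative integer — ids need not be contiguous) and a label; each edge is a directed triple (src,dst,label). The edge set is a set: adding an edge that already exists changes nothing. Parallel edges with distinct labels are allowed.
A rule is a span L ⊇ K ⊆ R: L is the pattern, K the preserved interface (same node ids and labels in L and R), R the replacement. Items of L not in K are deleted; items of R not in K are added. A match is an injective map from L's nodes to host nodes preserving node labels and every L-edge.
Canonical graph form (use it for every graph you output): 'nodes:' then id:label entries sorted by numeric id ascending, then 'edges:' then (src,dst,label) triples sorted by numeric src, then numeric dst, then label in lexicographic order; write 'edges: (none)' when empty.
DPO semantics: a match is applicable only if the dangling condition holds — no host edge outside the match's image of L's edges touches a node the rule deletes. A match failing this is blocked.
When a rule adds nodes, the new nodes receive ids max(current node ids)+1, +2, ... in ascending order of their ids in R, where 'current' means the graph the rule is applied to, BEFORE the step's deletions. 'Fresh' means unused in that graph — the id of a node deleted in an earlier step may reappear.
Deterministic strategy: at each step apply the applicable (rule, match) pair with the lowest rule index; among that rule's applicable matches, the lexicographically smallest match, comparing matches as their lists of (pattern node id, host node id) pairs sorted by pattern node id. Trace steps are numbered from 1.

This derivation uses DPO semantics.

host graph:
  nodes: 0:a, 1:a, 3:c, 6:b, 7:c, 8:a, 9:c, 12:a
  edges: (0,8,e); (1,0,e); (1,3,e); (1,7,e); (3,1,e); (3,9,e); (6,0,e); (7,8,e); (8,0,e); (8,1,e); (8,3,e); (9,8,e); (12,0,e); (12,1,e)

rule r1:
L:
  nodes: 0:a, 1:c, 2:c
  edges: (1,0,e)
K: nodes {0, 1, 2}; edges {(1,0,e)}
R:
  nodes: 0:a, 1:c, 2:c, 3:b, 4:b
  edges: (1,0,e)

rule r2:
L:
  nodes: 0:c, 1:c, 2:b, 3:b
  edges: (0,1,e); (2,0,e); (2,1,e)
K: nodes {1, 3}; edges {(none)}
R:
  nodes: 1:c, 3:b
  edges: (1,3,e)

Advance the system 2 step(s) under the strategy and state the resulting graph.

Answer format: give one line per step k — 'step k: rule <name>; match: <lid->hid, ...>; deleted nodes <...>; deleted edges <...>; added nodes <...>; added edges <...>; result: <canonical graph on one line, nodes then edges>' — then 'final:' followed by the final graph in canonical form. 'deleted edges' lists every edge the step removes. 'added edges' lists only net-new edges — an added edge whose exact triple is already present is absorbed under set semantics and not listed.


step 1: rule r1; match: 0->1, 1->3, 2->7; deleted nodes (none); deleted edges (none); added nodes 13, 14; added edges (none); result: nodes: 0:a, 1:a, 3:c, 6:b, 7:c, 8:a, 9:c, 12:a, 13:b, 14:b edges: (0,8,e); (1,0,e); (1,3,e); (1,7,e); (3,1,e); (3,9,e); (6,0,e); (7,8,e); (8,0,e); (8,1,e); (8,3,e); (9,8,e); (12,0,e); (12,1,e)
step 2: rule r1; match: 0->1, 1->3, 2->7; deleted nodes (none); deleted edges (none); added nodes 15, 16; added edges (none); result: nodes: 0:a, 1:a, 3:c, 6:b, 7:c, 8:a, 9:c, 12:a, 13:b, 14:b, 15:b, 16:b edges: (0,8,e); (1,0,e); (1,3,e); (1,7,e); (3,1,e); (3,9,e); (6,0,e); (7,8,e); (8,0,e); (8,1,e); (8,3,e); (9,8,e); (12,0,e); (12,1,e)
final:
nodes: 0:a, 1:a, 3:c, 6:b, 7:c, 8:a, 9:c, 12:a, 13:b, 14:b, 15:b, 16:b
edges: (0,8,e); (1,0,e); (1,3,e); (1,7,e); (3,1,e); (3,9,e); (6,0,e); (7,8,e); (8,0,e); (8,1,e); (8,3,e); (9,8,e); (12,0,e); (12,1,e)


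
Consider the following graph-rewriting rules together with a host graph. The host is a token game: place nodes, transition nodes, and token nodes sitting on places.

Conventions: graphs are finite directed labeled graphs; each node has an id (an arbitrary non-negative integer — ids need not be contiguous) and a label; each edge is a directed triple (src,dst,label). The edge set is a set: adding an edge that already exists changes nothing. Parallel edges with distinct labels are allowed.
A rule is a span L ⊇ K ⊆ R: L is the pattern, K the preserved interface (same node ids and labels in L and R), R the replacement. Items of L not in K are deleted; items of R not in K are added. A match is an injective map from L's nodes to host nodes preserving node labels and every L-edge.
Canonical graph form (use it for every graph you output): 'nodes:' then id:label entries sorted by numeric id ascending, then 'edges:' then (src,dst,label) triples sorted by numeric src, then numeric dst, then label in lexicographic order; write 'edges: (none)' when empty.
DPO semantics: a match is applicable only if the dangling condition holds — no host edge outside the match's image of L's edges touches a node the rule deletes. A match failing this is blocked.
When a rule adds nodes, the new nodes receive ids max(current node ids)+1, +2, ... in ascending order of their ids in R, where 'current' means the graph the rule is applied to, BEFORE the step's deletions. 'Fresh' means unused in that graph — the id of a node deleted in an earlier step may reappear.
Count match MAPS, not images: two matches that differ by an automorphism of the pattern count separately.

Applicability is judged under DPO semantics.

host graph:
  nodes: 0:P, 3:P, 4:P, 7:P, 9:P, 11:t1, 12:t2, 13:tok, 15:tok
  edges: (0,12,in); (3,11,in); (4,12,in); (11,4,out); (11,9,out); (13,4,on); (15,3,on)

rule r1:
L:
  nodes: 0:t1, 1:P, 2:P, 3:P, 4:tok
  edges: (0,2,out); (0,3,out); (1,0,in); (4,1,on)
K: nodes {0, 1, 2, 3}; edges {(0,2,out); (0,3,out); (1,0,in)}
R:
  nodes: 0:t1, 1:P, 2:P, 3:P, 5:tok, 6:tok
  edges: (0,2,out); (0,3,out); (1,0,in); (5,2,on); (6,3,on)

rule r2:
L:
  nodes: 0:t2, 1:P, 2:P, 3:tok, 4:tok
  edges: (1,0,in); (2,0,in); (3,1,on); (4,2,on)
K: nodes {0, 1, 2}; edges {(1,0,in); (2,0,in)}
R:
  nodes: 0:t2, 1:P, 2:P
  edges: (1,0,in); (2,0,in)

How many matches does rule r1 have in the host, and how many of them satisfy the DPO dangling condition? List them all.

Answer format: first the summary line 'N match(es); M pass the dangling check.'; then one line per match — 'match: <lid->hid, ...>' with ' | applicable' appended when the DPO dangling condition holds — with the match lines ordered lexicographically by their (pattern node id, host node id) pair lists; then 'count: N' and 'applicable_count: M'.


2 match(es); 2 pass the dangling check.
match: 0->11, 1->3, 2->4, 3->9, 4->15 | applicable
match: 0->11, 1->3, 2->9, 3->4, 4->15 | applicable
count: 2
applicable_count: 2


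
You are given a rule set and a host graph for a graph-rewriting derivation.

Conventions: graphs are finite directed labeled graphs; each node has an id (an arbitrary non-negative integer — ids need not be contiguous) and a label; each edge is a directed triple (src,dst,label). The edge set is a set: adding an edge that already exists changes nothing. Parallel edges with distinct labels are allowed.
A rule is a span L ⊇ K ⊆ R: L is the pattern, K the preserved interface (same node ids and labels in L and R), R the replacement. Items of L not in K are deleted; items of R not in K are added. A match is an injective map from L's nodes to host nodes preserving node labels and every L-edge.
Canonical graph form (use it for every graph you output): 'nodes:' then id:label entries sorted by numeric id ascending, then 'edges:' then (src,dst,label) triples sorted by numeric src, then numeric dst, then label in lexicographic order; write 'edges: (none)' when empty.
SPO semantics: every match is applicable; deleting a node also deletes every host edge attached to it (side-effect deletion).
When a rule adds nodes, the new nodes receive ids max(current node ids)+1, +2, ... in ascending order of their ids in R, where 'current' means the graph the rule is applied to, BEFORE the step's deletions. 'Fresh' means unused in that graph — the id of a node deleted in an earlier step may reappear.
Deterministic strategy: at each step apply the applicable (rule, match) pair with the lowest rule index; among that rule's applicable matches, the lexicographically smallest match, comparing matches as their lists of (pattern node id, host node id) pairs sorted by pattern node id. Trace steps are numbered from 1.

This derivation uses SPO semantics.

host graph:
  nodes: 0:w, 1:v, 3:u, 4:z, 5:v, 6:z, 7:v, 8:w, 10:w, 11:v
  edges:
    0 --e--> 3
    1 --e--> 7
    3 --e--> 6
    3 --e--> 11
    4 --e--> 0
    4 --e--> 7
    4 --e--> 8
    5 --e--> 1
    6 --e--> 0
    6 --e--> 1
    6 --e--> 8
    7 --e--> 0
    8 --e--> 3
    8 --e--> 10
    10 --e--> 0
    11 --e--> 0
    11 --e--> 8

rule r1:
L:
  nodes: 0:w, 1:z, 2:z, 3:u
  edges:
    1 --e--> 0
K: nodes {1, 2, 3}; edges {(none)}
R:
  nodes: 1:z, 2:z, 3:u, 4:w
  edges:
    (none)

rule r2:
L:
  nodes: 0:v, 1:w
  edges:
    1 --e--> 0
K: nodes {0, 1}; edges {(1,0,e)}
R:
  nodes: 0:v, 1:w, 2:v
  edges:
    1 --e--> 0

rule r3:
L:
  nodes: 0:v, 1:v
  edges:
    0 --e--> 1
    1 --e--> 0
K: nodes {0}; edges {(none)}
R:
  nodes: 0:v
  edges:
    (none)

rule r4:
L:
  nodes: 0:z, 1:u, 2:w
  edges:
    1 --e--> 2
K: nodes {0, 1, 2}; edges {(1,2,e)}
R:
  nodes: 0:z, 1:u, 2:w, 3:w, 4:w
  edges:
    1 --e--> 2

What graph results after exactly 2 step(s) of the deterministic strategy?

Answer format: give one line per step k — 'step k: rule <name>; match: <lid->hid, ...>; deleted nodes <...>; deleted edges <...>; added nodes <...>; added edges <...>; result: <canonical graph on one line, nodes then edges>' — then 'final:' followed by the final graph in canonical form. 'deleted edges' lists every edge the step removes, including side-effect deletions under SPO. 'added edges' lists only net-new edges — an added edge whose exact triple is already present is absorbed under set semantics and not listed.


step 1: rule r1; match: 0->0, 1->4, 2->6, 3->3; deleted nodes 0; deleted edges (0,3,e); (4,0,e); (6,0,e); (7,0,e); (10,0,e); (11,0,e); added nodes 12; added edges (none); result: nodes: 1:v, 3:u, 4:z, 5:v, 6:z, 7:v, 8:w, 10:w, 11:v, 12:w edges: (1,7,e); (3,6,e); (3,11,e); (4,7,e); (4,8,e); (5,1,e); (6,1,e); (6,8,e); (8,3,e); (8,10,e); (11,8,e)
step 2: rule r1; match: 0->8, 1->4, 2->6, 3->3; deleted nodes 8; deleted edges (4,8,e); (6,8,e); (8,3,e); (8,10,e); (11,8,e); added nodes 13; added edges (none); result: nodes: 1:v, 3:u, 4:z, 5:v, 6:z, 7:v, 10:w, 11:v, 12:w, 13:w edges: (1,7,e); (3,6,e); (3,11,e); (4,7,e); (5,1,e); (6,1,e)
final:
nodes: 1:v, 3:u, 4:z, 5:v, 6:z, 7:v, 10:w, 11:v, 12:w, 13:w
edges: (1,7,e); (3,6,e); (3,11,e); (4,7,e); (5,1,e); (6,1,e)


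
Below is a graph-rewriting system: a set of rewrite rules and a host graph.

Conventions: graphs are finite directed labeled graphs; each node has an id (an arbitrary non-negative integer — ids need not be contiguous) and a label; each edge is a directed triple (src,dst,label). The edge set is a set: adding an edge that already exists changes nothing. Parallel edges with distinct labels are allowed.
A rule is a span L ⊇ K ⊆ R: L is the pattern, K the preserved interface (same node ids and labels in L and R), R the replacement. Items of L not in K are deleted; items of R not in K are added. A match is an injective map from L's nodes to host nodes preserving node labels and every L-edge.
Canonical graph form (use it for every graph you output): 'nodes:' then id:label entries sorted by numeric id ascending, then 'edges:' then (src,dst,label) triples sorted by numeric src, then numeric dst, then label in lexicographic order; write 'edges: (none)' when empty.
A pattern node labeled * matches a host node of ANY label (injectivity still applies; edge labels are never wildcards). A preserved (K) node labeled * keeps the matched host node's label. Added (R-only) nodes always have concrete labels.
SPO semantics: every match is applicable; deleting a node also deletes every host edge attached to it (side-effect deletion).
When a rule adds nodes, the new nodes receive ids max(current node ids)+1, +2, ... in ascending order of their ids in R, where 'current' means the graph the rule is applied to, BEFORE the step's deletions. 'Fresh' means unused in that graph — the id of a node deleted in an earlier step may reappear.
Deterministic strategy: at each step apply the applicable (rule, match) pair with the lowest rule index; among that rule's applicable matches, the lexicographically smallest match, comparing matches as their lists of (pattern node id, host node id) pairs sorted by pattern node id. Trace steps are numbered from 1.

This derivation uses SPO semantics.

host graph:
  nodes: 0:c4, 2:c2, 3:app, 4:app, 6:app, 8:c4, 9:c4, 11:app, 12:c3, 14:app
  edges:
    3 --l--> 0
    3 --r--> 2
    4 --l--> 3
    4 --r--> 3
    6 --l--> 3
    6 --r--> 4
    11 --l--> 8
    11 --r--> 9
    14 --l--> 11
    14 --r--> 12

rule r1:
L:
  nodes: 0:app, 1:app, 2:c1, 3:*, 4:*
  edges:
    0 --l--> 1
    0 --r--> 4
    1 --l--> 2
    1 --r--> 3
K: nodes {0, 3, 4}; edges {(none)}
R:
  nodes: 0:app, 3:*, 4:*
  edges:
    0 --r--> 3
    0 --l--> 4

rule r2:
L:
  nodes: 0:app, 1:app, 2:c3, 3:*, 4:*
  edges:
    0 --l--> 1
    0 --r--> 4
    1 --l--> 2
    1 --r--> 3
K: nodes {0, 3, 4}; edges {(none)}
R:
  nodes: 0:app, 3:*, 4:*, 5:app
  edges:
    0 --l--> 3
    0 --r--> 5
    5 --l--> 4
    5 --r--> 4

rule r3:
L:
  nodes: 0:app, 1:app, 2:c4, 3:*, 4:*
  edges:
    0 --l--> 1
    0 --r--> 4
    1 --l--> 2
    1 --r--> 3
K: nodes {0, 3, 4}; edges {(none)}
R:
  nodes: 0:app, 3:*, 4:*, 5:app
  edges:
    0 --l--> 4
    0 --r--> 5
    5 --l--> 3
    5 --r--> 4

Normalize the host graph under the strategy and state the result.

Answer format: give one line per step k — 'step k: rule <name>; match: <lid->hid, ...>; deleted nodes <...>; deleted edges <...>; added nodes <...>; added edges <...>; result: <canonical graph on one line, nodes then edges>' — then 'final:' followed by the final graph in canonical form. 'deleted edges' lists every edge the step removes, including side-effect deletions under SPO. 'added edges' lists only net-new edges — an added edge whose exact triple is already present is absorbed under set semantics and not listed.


step 1: rule r3; match: 0->6, 1->3, 2->0, 3->2, 4->4; deleted nodes 0, 3; deleted edges (3,0,l); (3,2,r); (4,3,l); (4,3,r); (6,3,l); (6,4,r); added nodes 15; added edges (6,4,l); (6,15,r); (15,2,l); (15,4,r); result: nodes: 2:c2, 4:app, 6:app, 8:c4, 9:c4, 11:app, 12:c3, 14:app, 15:app edges: (6,4,l); (6,15,r); (11,8,l); (11,9,r); (14,11,l); (14,12,r); (15,2,l); (15,4,r)
step 2: rule r3; match: 0->14, 1->11, 2->8, 3->9, 4->12; deleted nodes 8, 11; deleted edges (11,8,l); (11,9,r); (14,11,l); (14,12,r); added nodes 16; added edges (14,12,l); (14,16,r); (16,9,l); (16,12,r); result: nodes: 2:c2, 4:app, 6:app, 9:c4, 12:c3, 14:app, 15:app, 16:app edges: (6,4,l); (6,15,r); (14,12,l); (14,16,r); (15,2,l); (15,4,r); (16,9,l); (16,12,r)
final:
nodes: 2:c2, 4:app, 6:app, 9:c4, 12:c3, 14:app, 15:app, 16:app
edges: (6,4,l); (6,15,r); (14,12,l); (14,16,r); (15,2,l); (15,4,r); (16,9,l); (16,12,r)


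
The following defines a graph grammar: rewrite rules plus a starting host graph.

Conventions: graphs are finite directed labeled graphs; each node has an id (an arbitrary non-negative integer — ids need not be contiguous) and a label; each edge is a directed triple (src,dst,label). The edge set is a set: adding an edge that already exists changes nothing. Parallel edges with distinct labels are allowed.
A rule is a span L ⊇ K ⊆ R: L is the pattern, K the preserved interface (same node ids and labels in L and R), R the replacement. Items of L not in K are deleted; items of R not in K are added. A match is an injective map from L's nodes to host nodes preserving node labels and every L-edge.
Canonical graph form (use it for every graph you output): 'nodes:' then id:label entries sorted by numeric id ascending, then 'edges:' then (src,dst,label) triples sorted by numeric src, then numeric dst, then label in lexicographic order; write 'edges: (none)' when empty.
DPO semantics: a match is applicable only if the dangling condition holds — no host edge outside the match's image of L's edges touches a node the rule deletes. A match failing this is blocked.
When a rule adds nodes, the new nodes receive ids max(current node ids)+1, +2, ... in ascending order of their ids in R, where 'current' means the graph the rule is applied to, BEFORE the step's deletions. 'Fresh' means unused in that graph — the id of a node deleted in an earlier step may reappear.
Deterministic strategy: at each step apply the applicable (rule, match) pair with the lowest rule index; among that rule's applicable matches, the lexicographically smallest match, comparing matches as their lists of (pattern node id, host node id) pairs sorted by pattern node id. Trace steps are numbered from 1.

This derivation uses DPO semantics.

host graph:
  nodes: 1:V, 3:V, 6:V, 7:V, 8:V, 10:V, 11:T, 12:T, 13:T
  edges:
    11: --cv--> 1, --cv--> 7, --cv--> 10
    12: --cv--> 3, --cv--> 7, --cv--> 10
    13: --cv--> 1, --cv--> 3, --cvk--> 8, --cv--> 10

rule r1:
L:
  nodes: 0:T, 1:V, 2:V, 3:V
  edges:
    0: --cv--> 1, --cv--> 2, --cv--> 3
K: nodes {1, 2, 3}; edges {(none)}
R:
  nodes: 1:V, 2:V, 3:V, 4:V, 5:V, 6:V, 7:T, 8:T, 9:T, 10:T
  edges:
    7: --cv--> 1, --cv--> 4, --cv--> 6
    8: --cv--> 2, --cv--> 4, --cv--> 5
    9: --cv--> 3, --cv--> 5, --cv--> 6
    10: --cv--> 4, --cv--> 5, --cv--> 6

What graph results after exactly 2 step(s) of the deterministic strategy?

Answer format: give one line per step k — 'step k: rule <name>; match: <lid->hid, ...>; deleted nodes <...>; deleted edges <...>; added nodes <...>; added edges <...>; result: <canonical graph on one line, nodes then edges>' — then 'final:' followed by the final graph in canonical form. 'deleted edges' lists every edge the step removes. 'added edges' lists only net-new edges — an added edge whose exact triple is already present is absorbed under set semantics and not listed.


step 1: rule r1; match: 0->11, 1->1, 2->7, 3->10; deleted nodes 11; deleted edges (11,1,cv); (11,7,cv); (11,10,cv); added nodes 14, 15, 16, 17, 18, 19, 20; added edges (17,1,cv); (17,14,cv); (17,16,cv); (18,7,cv); (18,14,cv); (18,15,cv); (19,10,cv); (19,15,cv); (19,16,cv); (20,14,cv); (20,15,cv); (20,16,cv); result: nodes: 1:V, 3:V, 6:V, 7:V, 8:V, 10:V, 12:T, 13:T, 14:V, 15:V, 16:V, 17:T, 18:T, 19:T, 20:T edges: (12,3,cv); (12,7,cv); (12,10,cv); (13,1,cv); (13,3,cv); (13,8,cvk); (13,10,cv); (17,1,cv); (17,14,cv); (17,16,cv); (18,7,cv); (18,14,cv); (18,15,cv); (19,10,cv); (19,15,cv); (19,16,cv); (20,14,cv); (20,15,cv); (20,16,cv)
step 2: rule r1; match: 0->12, 1->3, 2->7, 3->10; deleted nodes 12; deleted edges (12,3,cv); (12,7,cv); (12,10,cv); added nodes 21, 22, 23, 24, 25, 26, 27; added edges (24,3,cv); (24,21,cv); (24,23,cv); (25,7,cv); (25,21,cv); (25,22,cv); (26,10,cv); (26,22,cv); (26,23,cv); (27,21,cv); (27,22,cv); (27,23,cv); result: nodes: 1:V, 3:V, 6:V, 7:V, 8:V, 10:V, 13:T, 14:V, 15:V, 16:V, 17:T, 18:T, 19:T, 20:T, 21:V, 22:V, 23:V, 24:T, 25:T, 26:T, 27:T edges: (13,1,cv); (13,3,cv); (13,8,cvk); (13,10,cv); (17,1,cv); (17,14,cv); (17,16,cv); (18,7,cv); (18,14,cv); (18,15,cv); (19,10,cv); (19,15,cv); (19,16,cv); (20,14,cv); (20,15,cv); (20,16,cv); (24,3,cv); (24,21,cv); (24,23,cv); (25,7,cv); (25,21,cv); (25,22,cv); (26,10,cv); (26,22,cv); (26,23,cv); (27,21,cv); (27,22,cv); (27,23,cv)
final:
nodes: 1:V, 3:V, 6:V, 7:V, 8:V, 10:V, 13:T, 14:V, 15:V, 16:V, 17:T, 18:T, 19:T, 20:T, 21:V, 22:V, 23:V, 24:T, 25:T, 26:T, 27:T
edges: (13,1,cv); (13,3,cv); (13,8,cvk); (13,10,cv); (17,1,cv); (17,14,cv); (17,16,cv); (18,7,cv); (18,14,cv); (18,15,cv); (19,10,cv); (19,15,cv); (19,16,cv); (20,14,cv); (20,15,cv); (20,16,cv); (24,3,cv); (24,21,cv); (24,23,cv); (25,7,cv); (25,21,cv); (25,22,cv); (26,10,cv); (26,22,cv); (26,23,cv); (27,21,cv); (27,22,cv); (27,23,cv)


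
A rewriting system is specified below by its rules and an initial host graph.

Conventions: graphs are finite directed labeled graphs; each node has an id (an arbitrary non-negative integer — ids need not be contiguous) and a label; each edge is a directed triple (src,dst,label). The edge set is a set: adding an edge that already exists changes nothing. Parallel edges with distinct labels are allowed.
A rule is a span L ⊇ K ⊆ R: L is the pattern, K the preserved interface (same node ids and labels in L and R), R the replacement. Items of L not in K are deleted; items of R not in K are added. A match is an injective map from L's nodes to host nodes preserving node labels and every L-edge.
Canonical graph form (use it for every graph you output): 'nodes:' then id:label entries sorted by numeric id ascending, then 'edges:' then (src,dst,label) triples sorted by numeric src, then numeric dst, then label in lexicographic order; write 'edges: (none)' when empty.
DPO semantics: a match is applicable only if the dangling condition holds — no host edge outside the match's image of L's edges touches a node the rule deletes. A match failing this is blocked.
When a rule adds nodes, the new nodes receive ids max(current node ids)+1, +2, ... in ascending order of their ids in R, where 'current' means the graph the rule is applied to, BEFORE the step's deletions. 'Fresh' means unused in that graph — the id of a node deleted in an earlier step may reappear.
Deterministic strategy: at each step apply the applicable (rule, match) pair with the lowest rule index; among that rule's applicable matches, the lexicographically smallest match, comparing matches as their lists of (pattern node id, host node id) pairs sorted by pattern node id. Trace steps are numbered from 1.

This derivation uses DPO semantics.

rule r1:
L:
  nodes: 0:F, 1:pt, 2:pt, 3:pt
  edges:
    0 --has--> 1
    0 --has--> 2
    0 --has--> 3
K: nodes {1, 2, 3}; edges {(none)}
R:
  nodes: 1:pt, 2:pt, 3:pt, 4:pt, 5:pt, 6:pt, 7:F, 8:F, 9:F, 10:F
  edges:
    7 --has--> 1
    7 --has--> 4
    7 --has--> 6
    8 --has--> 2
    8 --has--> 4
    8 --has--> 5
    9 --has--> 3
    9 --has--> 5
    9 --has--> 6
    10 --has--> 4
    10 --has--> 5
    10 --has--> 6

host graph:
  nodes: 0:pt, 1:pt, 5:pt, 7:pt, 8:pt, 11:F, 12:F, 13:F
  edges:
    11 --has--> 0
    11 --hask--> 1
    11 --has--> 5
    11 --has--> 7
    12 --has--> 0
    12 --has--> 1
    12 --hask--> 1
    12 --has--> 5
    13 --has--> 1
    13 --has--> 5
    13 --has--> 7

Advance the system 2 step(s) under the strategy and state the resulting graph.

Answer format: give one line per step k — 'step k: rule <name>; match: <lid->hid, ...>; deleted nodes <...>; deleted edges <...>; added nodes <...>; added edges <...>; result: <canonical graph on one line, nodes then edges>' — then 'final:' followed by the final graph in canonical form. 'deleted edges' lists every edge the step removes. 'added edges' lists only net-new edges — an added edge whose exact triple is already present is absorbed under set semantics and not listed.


step 1: rule r1; match: 0->13, 1->1, 2->5, 3->7; deleted nodes 13; deleted edges (13,1,has); (13,5,has); (13,7,has); added nodes 14, 15, 16, 17, 18, 19, 20; added edges (17,1,has); (17,14,has); (17,16,has); (18,5,has); (18,14,has); (18,15,has); (19,7,has); (19,15,has); (19,16,has); (20,14,has); (20,15,has); (20,16,has); result: nodes: 0:pt, 1:pt, 5:pt, 7:pt, 8:pt, 11:F, 12:F, 14:pt, 15:pt, 16:pt, 17:F, 18:F, 19:F, 20:F edges: (11,0,has); (11,1,hask); (11,5,has); (11,7,has); (12,0,has); (12,1,has); (12,1,hask); (12,5,has); (17,1,has); (17,14,has); (17,16,has); (18,5,has); (18,14,has); (18,15,has); (19,7,has); (19,15,has); (19,16,has); (20,14,has); (20,15,has); (20,16,has)
step 2: rule r1; match: 0->17, 1->1, 2->14, 3->16; deleted nodes 17; deleted edges (17,1,has); (17,14,has); (17,16,has); added nodes 21, 22, 23, 24, 25, 26, 27; added edges (24,1,has); (24,21,has); (24,23,has); (25,14,has); (25,21,has); (25,22,has); (26,16,has); (26,22,has); (26,23,has); (27,21,has); (27,22,has); (27,23,has); result: nodes: 0:pt, 1:pt, 5:pt, 7:pt, 8:pt, 11:F, 12:F, 14:pt, 15:pt, 16:pt, 18:F, 19:F, 20:F, 21:pt, 22:pt, 23:pt, 24:F, 25:F, 26:F, 27:F edges: (11,0,has); (11,1,hask); (11,5,has); (11,7,has); (12,0,has); (12,1,has); (12,1,hask); (12,5,has); (18,5,has); (18,14,has); (18,15,has); (19,7,has); (19,15,has); (19,16,has); (20,14,has); (20,15,has); (20,16,has); (24,1,has); (24,21,has); (24,23,has); (25,14,has); (25,21,has); (25,22,has); (26,16,has); (26,22,has); (26,23,has); (27,21,has); (27,22,has); (27,23,has)
final:
nodes: 0:pt, 1:pt, 5:pt, 7:pt, 8:pt, 11:F, 12:F, 14:pt, 15:pt, 16:pt, 18:F, 19:F, 20:F, 21:pt, 22:pt, 23:pt, 24:F, 25:F, 26:F, 27:F
edges: (11,0,has); (11,1,hask); (11,5,has); (11,7,has); (12,0,has); (12,1,has); (12,1,hask); (12,5,has); (18,5,has); (18,14,has); (18,15,has); (19,7,has); (19,15,has); (19,16,has); (20,14,has); (20,15,has); (20,16,has); (24,1,has); (24,21,has); (24,23,has); (25,14,has); (25,21,has); (25,22,has); (26,16,has); (26,22,has); (26,23,has); (27,21,has); (27,22,has); (27,23,has)


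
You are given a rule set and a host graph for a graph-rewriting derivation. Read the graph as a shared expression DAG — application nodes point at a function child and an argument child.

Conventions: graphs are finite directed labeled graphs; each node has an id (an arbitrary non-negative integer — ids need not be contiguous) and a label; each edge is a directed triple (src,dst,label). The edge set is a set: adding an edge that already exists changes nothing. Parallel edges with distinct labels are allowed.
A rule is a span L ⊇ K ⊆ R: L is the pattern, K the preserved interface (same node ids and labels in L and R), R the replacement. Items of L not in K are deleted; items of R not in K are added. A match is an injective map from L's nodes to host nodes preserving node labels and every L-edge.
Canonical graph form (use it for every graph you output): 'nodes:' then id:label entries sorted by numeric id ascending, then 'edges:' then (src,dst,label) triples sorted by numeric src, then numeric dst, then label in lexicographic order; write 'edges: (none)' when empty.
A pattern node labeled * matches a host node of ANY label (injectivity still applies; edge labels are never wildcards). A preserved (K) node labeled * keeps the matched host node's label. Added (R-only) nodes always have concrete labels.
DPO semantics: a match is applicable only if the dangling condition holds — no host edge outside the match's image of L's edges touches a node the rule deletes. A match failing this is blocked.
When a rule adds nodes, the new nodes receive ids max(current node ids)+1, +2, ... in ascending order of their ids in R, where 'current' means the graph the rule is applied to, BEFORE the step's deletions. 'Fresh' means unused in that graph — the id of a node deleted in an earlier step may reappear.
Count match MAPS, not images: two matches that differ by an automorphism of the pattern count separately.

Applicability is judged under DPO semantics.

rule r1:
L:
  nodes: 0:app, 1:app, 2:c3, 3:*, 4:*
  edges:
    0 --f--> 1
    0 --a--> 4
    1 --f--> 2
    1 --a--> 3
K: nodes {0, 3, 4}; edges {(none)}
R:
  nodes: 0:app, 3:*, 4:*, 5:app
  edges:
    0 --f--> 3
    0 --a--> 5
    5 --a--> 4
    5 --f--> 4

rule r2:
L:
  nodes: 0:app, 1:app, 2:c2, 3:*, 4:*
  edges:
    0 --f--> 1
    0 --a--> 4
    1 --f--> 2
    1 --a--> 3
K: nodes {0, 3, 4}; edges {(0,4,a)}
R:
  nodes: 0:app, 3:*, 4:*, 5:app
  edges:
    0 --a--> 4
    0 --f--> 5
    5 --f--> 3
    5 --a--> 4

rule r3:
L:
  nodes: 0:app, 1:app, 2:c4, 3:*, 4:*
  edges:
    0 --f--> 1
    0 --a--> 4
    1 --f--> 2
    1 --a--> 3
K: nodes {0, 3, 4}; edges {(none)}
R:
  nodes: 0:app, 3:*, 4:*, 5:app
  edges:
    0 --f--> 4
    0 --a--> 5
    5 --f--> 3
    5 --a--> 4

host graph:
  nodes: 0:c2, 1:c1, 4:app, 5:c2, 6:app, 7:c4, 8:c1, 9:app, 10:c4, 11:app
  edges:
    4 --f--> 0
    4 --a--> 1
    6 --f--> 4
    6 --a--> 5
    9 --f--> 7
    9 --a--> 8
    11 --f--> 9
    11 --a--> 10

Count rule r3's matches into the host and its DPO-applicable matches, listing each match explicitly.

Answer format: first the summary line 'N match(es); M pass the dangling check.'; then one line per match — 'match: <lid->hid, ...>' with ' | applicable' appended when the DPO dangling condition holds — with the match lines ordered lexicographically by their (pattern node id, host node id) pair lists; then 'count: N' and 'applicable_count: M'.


1 match(es); 1 pass the dangling check.
match: 0->11, 1->9, 2->7, 3->8, 4->10 | applicable
count: 1
applicable_count: 1
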